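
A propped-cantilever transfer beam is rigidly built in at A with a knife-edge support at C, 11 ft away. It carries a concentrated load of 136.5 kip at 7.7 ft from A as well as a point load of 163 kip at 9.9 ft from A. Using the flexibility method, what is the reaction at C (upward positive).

R_C = 215.5 kip

Remove the prop at C; the released (primary) structure is a cantilever built in at A.
Downward deflection at the released point C due to the loads:
  point load 136.5 at a = 7.7: Pa²(3L − a)/(6EI) = 34126/EI
  point load 163 at a = 9.9: Pa²(3L − a)/(6EI) = 61506/EI
  δ_0 = 95632/EI
Flexibility coefficient — unit upward force at C: δ_{CC} = L³/(3EI) = 443.7/EI.
Compatibility at C: δ_0 − R_C·δ_{CC} = 0, so R_C = 95632/443.7 = 215.5 kip.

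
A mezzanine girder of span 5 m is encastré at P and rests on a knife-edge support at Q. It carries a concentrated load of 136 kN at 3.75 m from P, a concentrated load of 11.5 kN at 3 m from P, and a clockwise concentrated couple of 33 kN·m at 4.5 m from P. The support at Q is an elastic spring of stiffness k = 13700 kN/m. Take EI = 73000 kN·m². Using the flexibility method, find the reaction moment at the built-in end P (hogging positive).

M_P = 130.5 kN·m

Take the reaction at Q as the redundant and release it; the primary structure is a cantilever fixed at P.
Free-end deflection of the primary structure under the applied loading (downward +):
  point load 136 at a = 3.75: Pa²(3L − a)/(6EI) = 3586/EI
  point load 11.5 at a = 3: Pa²(3L − a)/(6EI) = 207/EI
  clockwise couple 33 at a = 4.5: M₀a(2L − a)/(2EI) = 408.4/EI
  δ_0 = 4201/EI
Flexibility coefficient — unit upward force at Q: δ_{QQ} = L³/(3EI) = 41.67/EI.
With EI = 73000 kN·m²: δ_0 = 0.057552 m and δ_{QQ} = 0.000571 m/kN.
Compatibility — the spring shortens by R_Q/k under the reaction it provides: δ_0 − R_Q·δ_{QQ} = R_Q/k. With 1/k = 0.000073 m/kN, R_Q = δ_0 / (δ_{QQ} + 1/k) = 0.057552 / (0.000571 + 0.000073) = 89.4 kN.
Moment equilibrium about P: M_P = Σ(load moments about P) − R_Q·L = 577.5 − 89.4×5 = 130.5 kN·m.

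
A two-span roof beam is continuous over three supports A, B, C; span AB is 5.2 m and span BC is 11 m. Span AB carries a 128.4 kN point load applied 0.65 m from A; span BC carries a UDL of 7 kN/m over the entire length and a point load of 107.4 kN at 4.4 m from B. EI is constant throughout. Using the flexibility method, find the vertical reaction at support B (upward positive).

R_B = 186.7 kN

Insert a hinge at B; M_B is the redundant, and each span becomes simply supported.
Rotations at B on the released spans (each span's end-slope, ×1/EI):
  span AB: point load 128.4 at a = 0.65: Pab(L + a)/(6LEI) = 71.2/EI
  span BC: UDL 7: wL³/(24EI) = 388.2/EI
  span BC: point load 107.4 at a = 4.4: Pab(L + b)/(6LEI) = 831.7/EI
  relative rotation θ_0 = (71.2 + 1220)/EI = 1291/EI
A unit hogging moment at B produces rotation L₁/(3EI) + L₂/(3EI) = 5.4/EI.
Slope continuity at B: θ_0 = M_B·5.4/EI, so M_B = 1291/5.4 = 239.1 kN·m (hogging).
Span AB, ΣM about A with M_B applied at B: R_B^{AB}·5.2 = 83.46 + 239.1, so R_B^{AB} = 62.03 kN and R_A = 128.4 − 62.03 = 66.37 kN.
Span BC, ΣM about C: R_B^{BC}·11 = 1132 + 239.1, so R_B^{BC} = 124.7 kN and R_C = 184.4 − 124.7 = 59.72 kN.
R_B = 62.03 + 124.7 = 186.7 kN.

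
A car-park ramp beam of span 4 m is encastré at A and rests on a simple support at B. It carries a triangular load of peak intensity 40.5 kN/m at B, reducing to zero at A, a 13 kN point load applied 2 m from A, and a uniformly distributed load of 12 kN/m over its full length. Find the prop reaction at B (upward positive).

Take the reaction at B as the redundant and release it; the primary structure is a cantilever fixed at A.
Downward deflection at the released point B due to the loads:
  triangular load, peak 40.5 at the free end: 11w₀L⁴/(120EI) = 950.4/EI
  point load 13 at a = 2: Pa²(3L − a)/(6EI) = 86.67/EI
  UDL 12: wL⁴/(8EI) = 384/EI
  δ_0 = 1421/EI
Tip deflection under a unit load at B: L³/(3EI) = 21.33/EI.
The prop prevents deflection at B: R_B = δ_0/δ_{BB} = 1421/21.33 = 66.61 kN.

R_B = 66.61 kN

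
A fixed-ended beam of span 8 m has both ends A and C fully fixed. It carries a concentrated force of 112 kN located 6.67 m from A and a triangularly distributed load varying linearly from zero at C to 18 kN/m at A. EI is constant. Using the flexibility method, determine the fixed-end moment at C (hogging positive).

M_C = 141.9 kN·m

Release both end moments; the primary structure is a simply-supported span AC with redundants M_A and M_C.
On the primary (simply-supported) span, the end slopes from the loading are:
  at A: point load 112 at a = 6.67: Pab(L + b)/(6LEI) = 193.1/EI
  at C: point load 112 at a = 6.67: Pab(L + a)/(6LEI) = 303.7/EI
  at A: triangular load, peak 18: w₀L³/(45EI) = 204.8/EI
  at C: triangular load, peak 18: 7w₀L³/(360EI) = 179.2/EI
  θ_A0 = 397.9/EI,  θ_C0 = 482.9/EI
Flexibility coefficients: a unit moment at one end gives L/(3EI) there and L/(6EI) at the far end, so f₁₁ = f₂₂ = 2.667/EI and f₁₂ = f₂₁ = 1.333/EI.
Compatibility — zero rotation at each built-in end:
  2.667 M_A + 1.333 M_C = 397.9
  1.333 M_A + 2.667 M_C = 482.9
Solving the pair gives M_A = 78.25 kN·m and M_C = 141.9 kN·m (hogging).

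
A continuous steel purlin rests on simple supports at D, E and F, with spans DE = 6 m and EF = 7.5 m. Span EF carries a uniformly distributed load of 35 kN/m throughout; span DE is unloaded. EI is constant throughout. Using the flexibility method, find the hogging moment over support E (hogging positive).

Release continuity at E by inserting a hinge; the redundant is the internal moment M_E. The primary structure is two simply-supported spans DE and EF.
End slopes at the hinge E, treating each span as simply supported:
  span EF: UDL 35: wL³/(24EI) = 615.2/EI
  relative rotation θ_0 = (0 + 615.2)/EI = 615.2/EI
A unit hogging moment at E produces rotation L₁/(3EI) + L₂/(3EI) = 4.5/EI.
Slope continuity at E: θ_0 = M_E·4.5/EI, so M_E = 615.2/4.5 = 136.7 kN·m (hogging).

M_E = 136.7 kN·m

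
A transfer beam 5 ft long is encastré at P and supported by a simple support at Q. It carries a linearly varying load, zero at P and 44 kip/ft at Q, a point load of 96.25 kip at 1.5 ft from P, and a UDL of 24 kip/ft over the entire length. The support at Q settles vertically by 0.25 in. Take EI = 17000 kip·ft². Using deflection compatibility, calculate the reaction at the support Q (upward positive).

R_Q = 108.7 kip

Remove the prop at Q; the released (primary) structure is a cantilever built in at P.
Deflection at Q on the released cantilever, summing each load's contribution:
  triangular load, peak 44 at the free end: 11w₀L⁴/(120EI) = 2521/EI
  point load 96.25 at a = 1.5: Pa²(3L − a)/(6EI) = 487.3/EI
  UDL 24: wL⁴/(8EI) = 1875/EI
  δ_0 = 4883/EI
Flexibility coefficient — unit upward force at Q: δ_{QQ} = L³/(3EI) = 41.67/EI.
With EI = 17000 kip·ft²: δ_0 = 0.28724 ft and δ_{QQ} = 0.002451 ft/kip.
Compatibility — the beam at Q must follow the support down by 0.02083 ft: δ_0 − R_Q·δ_{QQ} = 0.02083, so R_Q = (0.28724 − 0.02083)/0.002451 = 108.7 kip.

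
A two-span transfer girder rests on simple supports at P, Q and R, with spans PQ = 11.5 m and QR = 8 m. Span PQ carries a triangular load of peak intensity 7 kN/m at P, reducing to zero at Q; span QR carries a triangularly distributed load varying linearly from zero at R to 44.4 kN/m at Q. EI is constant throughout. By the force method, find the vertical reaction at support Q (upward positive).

Take M_Q as the redundant. Released structure: two simple spans PQ and QR with a hinge at Q.
End slopes at the hinge Q, treating each span as simply supported:
  span PQ: triangular load, peak 7: 7w₀L³/(360EI) = 207/EI
  span QR: triangular load, peak 44.4: w₀L³/(45EI) = 505.2/EI
  relative rotation θ_0 = (207 + 505.2)/EI = 712.2/EI
A unit hogging moment at Q produces rotation L₁/(3EI) + L₂/(3EI) = 6.5/EI.
Slope continuity at Q: θ_0 = M_Q·6.5/EI, so M_Q = 712.2/6.5 = 109.6 kN·m (hogging).
Span PQ, ΣM about P with M_Q applied at Q: R_Q^{PQ}·11.5 = 154.3 + 109.6, so R_Q^{PQ} = 22.94 kN and R_P = 40.25 − 22.94 = 17.31 kN.
Span QR, ΣM about R: R_Q^{QR}·8 = 947.2 + 109.6, so R_Q^{QR} = 132.1 kN and R_R = 177.6 − 132.1 = 45.5 kN.
R_Q = 22.94 + 132.1 = 155 kN.

R_Q = 155 kN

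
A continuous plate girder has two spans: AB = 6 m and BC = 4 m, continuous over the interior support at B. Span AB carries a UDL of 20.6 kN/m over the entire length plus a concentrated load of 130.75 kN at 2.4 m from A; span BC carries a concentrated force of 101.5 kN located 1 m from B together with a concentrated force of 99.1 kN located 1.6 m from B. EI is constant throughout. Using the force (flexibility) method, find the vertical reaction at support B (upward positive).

R_B = 329.6 kN

Release continuity at B by inserting a hinge; the redundant is the internal moment M_B. The primary structure is two simply-supported spans AB and BC.
Rotations at B on the released spans (each span's end-slope, ×1/EI):
  span AB: UDL 20.6: wL³/(24EI) = 185.4/EI
  span AB: point load 130.75 at a = 2.4: Pab(L + a)/(6LEI) = 263.6/EI
  span BC: point load 101.5 at a = 1: Pab(L + b)/(6LEI) = 88.81/EI
  span BC: point load 99.1 at a = 1.6: Pab(L + b)/(6LEI) = 101.5/EI
  relative rotation θ_0 = (449 + 190.3)/EI = 639.3/EI
A unit hogging moment at B produces rotation L₁/(3EI) + L₂/(3EI) = 3.333/EI.
Compatibility: M_B·(L₁+L₂)/(3EI) = θ_0, giving M_B = 191.8 kN·m (hogging).
Span AB, ΣM about A with M_B applied at B: R_B^{AB}·6 = 684.6 + 191.8, so R_B^{AB} = 146.1 kN and R_A = 254.3 − 146.1 = 108.3 kN.
Span BC, ΣM about C: R_B^{BC}·4 = 542.3 + 191.8, so R_B^{BC} = 183.5 kN and R_C = 200.6 − 183.5 = 17.07 kN.
R_B = 146.1 + 183.5 = 329.6 kN.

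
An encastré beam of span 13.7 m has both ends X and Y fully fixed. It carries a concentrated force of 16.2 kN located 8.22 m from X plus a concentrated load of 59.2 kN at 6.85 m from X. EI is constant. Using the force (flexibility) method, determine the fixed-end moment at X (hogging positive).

M_X = 122.7 kN·m

Take the two fixed-end moments M_X, M_Y as redundants; the released structure is the simple span XY.
End rotations of the released simple span under the applied load (×1/EI):
  at X: point load 16.2 at a = 8.22: Pab(L + b)/(6LEI) = 170.3/EI
  at Y: point load 16.2 at a = 8.22: Pab(L + a)/(6LEI) = 194.6/EI
  at X: point load 59.2 at a = 6.85: Pab(L + b)/(6LEI) = 694.5/EI
  at Y: point load 59.2 at a = 6.85: Pab(L + a)/(6LEI) = 694.5/EI
  θ_X0 = 864.7/EI,  θ_Y0 = 889/EI
Flexibility coefficients: a unit moment at one end gives L/(3EI) there and L/(6EI) at the far end, so f₁₁ = f₂₂ = 4.567/EI and f₁₂ = f₂₁ = 2.283/EI.
Compatibility — zero rotation at each built-in end:
  4.567 M_X + 2.283 M_Y = 864.7
  2.283 M_X + 4.567 M_Y = 889
Solving the pair gives M_X = 122.7 kN·m and M_Y = 133.3 kN·m (hogging).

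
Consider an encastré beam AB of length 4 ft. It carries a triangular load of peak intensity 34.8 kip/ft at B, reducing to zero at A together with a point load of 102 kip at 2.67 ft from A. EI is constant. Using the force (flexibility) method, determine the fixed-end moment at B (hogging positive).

M_B = 88.28 kip·ft

Release both end moments; the primary structure is a simply-supported span AB with redundants M_A and M_B.
On the primary (simply-supported) span, the end slopes from the loading are:
  at A: triangular load, peak 34.8: 7w₀L³/(360EI) = 43.31/EI
  at B: triangular load, peak 34.8: w₀L³/(45EI) = 49.49/EI
  at A: point load 102 at a = 2.67: Pab(L + b)/(6LEI) = 80.44/EI
  at B: point load 102 at a = 2.67: Pab(L + a)/(6LEI) = 100.7/EI
  θ_A0 = 123.7/EI,  θ_B0 = 150.2/EI
Flexibility coefficients: a unit moment at one end gives L/(3EI) there and L/(6EI) at the far end, so f₁₁ = f₂₂ = 1.333/EI and f₁₂ = f₂₁ = 0.6667/EI.
Compatibility — zero rotation at each built-in end:
  1.333 M_A + 0.6667 M_B = 123.7
  0.6667 M_A + 1.333 M_B = 150.2
Solving the pair gives M_A = 48.67 kip·ft and M_B = 88.28 kip·ft (hogging).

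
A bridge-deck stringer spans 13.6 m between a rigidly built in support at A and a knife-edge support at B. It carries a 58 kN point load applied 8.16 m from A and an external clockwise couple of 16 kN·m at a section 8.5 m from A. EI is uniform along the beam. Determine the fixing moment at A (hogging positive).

M_A = 127.9 kN·m

Choose R_B as the redundant. The primary structure is the cantilever fixed at A.
Primary-structure tip deflection at B by superposition:
  point load 58 at a = 8.16: Pa²(3L − a)/(6EI) = 21009/EI
  clockwise couple 16 at a = 8.5: M₀a(2L − a)/(2EI) = 1272/EI
  δ_0 = 22281/EI
Tip deflection under a unit load at B: L³/(3EI) = 838.5/EI.
The prop prevents deflection at B: R_B = δ_0/δ_{BB} = 22281/838.5 = 26.57 kN.
Moment equilibrium about A: M_A = Σ(load moments about A) − R_B·L = 489.3 − 26.57×13.6 = 127.9 kN·m.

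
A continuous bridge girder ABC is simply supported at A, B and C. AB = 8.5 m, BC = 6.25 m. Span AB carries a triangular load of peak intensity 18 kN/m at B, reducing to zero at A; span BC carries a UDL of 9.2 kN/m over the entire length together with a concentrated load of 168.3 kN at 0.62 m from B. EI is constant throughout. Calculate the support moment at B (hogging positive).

M_B = 106.9 kN·m

Take M_B as the redundant. Released structure: two simple spans AB and BC with a hinge at B.
End slopes at the hinge B, treating each span as simply supported:
  span AB: triangular load, peak 18: w₀L³/(45EI) = 245.7/EI
  span BC: UDL 9.2: wL³/(24EI) = 93.59/EI
  span BC: point load 168.3 at a = 0.62: Pab(L + b)/(6LEI) = 186.1/EI
  relative rotation θ_0 = (245.7 + 279.7)/EI = 525.3/EI
A unit hogging moment at B produces rotation L₁/(3EI) + L₂/(3EI) = 4.917/EI.
Slope continuity at B: θ_0 = M_B·4.917/EI, so M_B = 525.3/4.917 = 106.9 kN·m (hogging).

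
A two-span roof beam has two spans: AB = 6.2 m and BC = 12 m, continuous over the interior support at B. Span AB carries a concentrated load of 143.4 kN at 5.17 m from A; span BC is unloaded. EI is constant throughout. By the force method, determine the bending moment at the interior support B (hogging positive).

Release continuity at B by inserting a hinge; the redundant is the internal moment M_B. The primary structure is two simply-supported spans AB and BC.
Rotations at B on the released spans (each span's end-slope, ×1/EI):
  span AB: point load 143.4 at a = 5.17: Pab(L + a)/(6LEI) = 233.4/EI
  relative rotation θ_0 = (233.4 + 0)/EI = 233.4/EI
A unit hogging moment at B produces rotation L₁/(3EI) + L₂/(3EI) = 6.067/EI.
Compatibility: M_B·(L₁+L₂)/(3EI) = θ_0, giving M_B = 38.47 kN·m (hogging).

M_B = 38.47 kN·m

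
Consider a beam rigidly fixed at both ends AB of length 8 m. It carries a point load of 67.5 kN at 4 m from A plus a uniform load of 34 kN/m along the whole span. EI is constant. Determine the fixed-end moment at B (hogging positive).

M_B = 248.8 kN·m

Take the two fixed-end moments M_A, M_B as redundants; the released structure is the simple span AB.
End rotations of the released simple span under the applied load (×1/EI):
  at A: point load 67.5 at a = 4: Pab(L + b)/(6LEI) = 270/EI
  at B: point load 67.5 at a = 4: Pab(L + a)/(6LEI) = 270/EI
  at A: UDL 34: wL³/(24EI) = 725.3/EI
  at B: UDL 34: wL³/(24EI) = 725.3/EI
  θ_A0 = 995.3/EI,  θ_B0 = 995.3/EI
Flexibility coefficients: a unit moment at one end gives L/(3EI) there and L/(6EI) at the far end, so f₁₁ = f₂₂ = 2.667/EI and f₁₂ = f₂₁ = 1.333/EI.
Compatibility — zero rotation at each built-in end:
  2.667 M_A + 1.333 M_B = 995.3
  1.333 M_A + 2.667 M_B = 995.3
Solving the pair gives M_A = 248.8 kN·m and M_B = 248.8 kN·m (hogging).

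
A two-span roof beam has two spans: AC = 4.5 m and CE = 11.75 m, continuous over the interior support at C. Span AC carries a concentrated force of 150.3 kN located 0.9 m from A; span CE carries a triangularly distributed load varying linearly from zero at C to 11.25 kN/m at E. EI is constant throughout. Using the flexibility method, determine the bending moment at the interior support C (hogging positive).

Insert a hinge at C; M_C is the redundant, and each span becomes simply supported.
Rotations at C on the released spans (each span's end-slope, ×1/EI):
  span AC: point load 150.3 at a = 0.9: Pab(L + a)/(6LEI) = 97.39/EI
  span CE: triangular load, peak 11.25: 7w₀L³/(360EI) = 354.9/EI
  relative rotation θ_0 = (97.39 + 354.9)/EI = 452.3/EI
A unit hogging moment at C produces rotation L₁/(3EI) + L₂/(3EI) = 5.417/EI.
Slope continuity at C: θ_0 = M_C·5.417/EI, so M_C = 452.3/5.417 = 83.49 kN·m (hogging).

M_C = 83.49 kN·m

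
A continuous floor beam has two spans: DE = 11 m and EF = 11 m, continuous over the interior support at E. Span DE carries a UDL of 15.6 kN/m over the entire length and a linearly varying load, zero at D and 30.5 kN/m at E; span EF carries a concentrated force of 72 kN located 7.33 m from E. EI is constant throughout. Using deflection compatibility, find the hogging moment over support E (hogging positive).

Release continuity at E by inserting a hinge; the redundant is the internal moment M_E. The primary structure is two simply-supported spans DE and EF.
Rotations at E on the released spans (each span's end-slope, ×1/EI):
  span DE: UDL 15.6: wL³/(24EI) = 865.1/EI
  span DE: triangular load, peak 30.5: w₀L³/(45EI) = 902.1/EI
  span EF: point load 72 at a = 7.33: Pab(L + b)/(6LEI) = 430.5/EI
  relative rotation θ_0 = (1767 + 430.5)/EI = 2198/EI
A unit hogging moment at E produces rotation L₁/(3EI) + L₂/(3EI) = 7.333/EI.
Slope continuity at E: θ_0 = M_E·7.333/EI, so M_E = 2198/7.333 = 299.7 kN·m (hogging).

M_E = 299.7 kN·m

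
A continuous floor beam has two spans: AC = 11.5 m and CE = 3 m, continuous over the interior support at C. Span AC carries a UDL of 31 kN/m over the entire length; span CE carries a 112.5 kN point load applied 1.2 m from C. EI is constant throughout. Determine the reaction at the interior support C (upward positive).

R_C = 422.2 kN

Insert a hinge at C; M_C is the redundant, and each span becomes simply supported.
End slopes at the hinge C, treating each span as simply supported:
  span AC: UDL 31: wL³/(24EI) = 1964/EI
  span CE: point load 112.5 at a = 1.2: Pab(L + b)/(6LEI) = 64.8/EI
  relative rotation θ_0 = (1964 + 64.8)/EI = 2029/EI
A unit hogging moment at C produces rotation L₁/(3EI) + L₂/(3EI) = 4.833/EI.
Slope continuity at C: θ_0 = M_C·4.833/EI, so M_C = 2029/4.833 = 419.8 kN·m (hogging).
Span AC, ΣM about A with M_C applied at C: R_C^{AC}·11.5 = 2050 + 419.8, so R_C^{AC} = 214.8 kN and R_A = 356.5 − 214.8 = 141.7 kN.
Span CE, ΣM about E: R_C^{CE}·3 = 202.5 + 419.8, so R_C^{CE} = 207.4 kN and R_E = 112.5 − 207.4 = -94.95 kN.
R_C = 214.8 + 207.4 = 422.2 kN.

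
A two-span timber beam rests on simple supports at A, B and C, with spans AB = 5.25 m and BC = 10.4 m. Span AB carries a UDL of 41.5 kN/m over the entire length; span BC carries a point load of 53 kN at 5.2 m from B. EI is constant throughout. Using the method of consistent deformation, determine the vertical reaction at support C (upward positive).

Insert a hinge at B; M_B is the redundant, and each span becomes simply supported.
End slopes at the hinge B, treating each span as simply supported:
  span AB: UDL 41.5: wL³/(24EI) = 250.2/EI
  span BC: point load 53 at a = 5.2: Pab(L + b)/(6LEI) = 358.3/EI
  relative rotation θ_0 = (250.2 + 358.3)/EI = 608.5/EI
A unit hogging moment at B produces rotation L₁/(3EI) + L₂/(3EI) = 5.217/EI.
Compatibility: M_B·(L₁+L₂)/(3EI) = θ_0, giving M_B = 116.6 kN·m (hogging).
Span BC, ΣM about C: R_B^{BC}·10.4 = 275.6 + 116.6, so R_B^{BC} = 37.72 kN and R_C = 53 − 37.72 = 15.28 kN.

R_C = 15.28 kN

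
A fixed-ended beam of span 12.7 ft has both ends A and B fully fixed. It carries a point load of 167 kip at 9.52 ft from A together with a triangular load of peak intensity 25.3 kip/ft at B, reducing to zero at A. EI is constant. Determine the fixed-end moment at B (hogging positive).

Take the two fixed-end moments M_A, M_B as redundants; the released structure is the simple span AB.
Simple-span end rotations at A and B under the given loads:
  at A: point load 167 at a = 9.52: Pab(L + b)/(6LEI) = 1054/EI
  at B: point load 167 at a = 9.52: Pab(L + a)/(6LEI) = 1474/EI
  at A: triangular load, peak 25.3: 7w₀L³/(360EI) = 1008/EI
  at B: triangular load, peak 25.3: w₀L³/(45EI) = 1152/EI
  θ_A0 = 2061/EI,  θ_B0 = 2626/EI
Flexibility coefficients: a unit moment at one end gives L/(3EI) there and L/(6EI) at the far end, so f₁₁ = f₂₂ = 4.233/EI and f₁₂ = f₂₁ = 2.117/EI.
Compatibility — zero rotation at each built-in end:
  4.233 M_A + 2.117 M_B = 2061
  2.117 M_A + 4.233 M_B = 2626
Solving the pair gives M_A = 235.7 kip·ft and M_B = 502.4 kip·ft (hogging).

M_B = 502.4 kip·ft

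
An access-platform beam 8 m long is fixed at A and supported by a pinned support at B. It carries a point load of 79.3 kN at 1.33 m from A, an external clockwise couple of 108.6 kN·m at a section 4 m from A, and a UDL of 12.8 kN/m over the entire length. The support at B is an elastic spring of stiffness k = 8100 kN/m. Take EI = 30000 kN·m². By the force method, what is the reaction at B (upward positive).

R_B = 55.57 kN

Take the reaction at B as the redundant and release it; the primary structure is a cantilever fixed at A.
Deflection at B on the released cantilever, summing each load's contribution:
  point load 79.3 at a = 1.33: Pa²(3L − a)/(6EI) = 530/EI
  clockwise couple 108.6 at a = 4: M₀a(2L − a)/(2EI) = 2606/EI
  UDL 12.8: wL⁴/(8EI) = 6554/EI
  δ_0 = 9690/EI
Flexibility coefficient — unit upward force at B: δ_{BB} = L³/(3EI) = 170.7/EI.
With EI = 30000 kN·m²: δ_0 = 0.323 m and δ_{BB} = 0.005689 m/kN.
Compatibility — the spring shortens by R_B/k under the reaction it provides: δ_0 − R_B·δ_{BB} = R_B/k. With 1/k = 0.000123 m/kN, R_B = δ_0 / (δ_{BB} + 1/k) = 0.323 / (0.005689 + 0.000123) = 55.57 kN.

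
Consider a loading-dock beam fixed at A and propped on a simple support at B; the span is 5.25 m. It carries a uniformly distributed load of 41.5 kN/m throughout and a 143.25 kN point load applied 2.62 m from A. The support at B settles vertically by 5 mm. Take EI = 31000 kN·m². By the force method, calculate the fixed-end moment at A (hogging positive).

Remove the prop at B; the released (primary) structure is a cantilever built in at A.
Downward deflection at the released point B due to the loads:
  UDL 41.5: wL⁴/(8EI) = 3941/EI
  point load 143.25 at a = 2.62: Pa²(3L − a)/(6EI) = 2152/EI
  δ_0 = 6093/EI
Tip deflection under a unit load at B: L³/(3EI) = 48.23/EI.
With EI = 31000 kN·m²: δ_0 = 0.19654 m and δ_{BB} = 0.001556 m/kN.
Compatibility — the beam at B must follow the support down by 0.005 m: δ_0 − R_B·δ_{BB} = 0.005, so R_B = (0.19654 − 0.005)/0.001556 = 123.1 kN.
Moment equilibrium about A: M_A = Σ(load moments about A) − R_B·L = 947.2 − 123.1×5.25 = 301 kN·m.

M_A = 301 kN·m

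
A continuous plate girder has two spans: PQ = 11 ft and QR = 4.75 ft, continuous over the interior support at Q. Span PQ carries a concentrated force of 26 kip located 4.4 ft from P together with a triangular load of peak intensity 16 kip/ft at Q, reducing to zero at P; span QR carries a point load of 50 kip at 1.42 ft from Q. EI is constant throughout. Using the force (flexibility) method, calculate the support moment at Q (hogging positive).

M_Q = 136.5 kip·ft

Take M_Q as the redundant. Released structure: two simple spans PQ and QR with a hinge at Q.
Discontinuity in slope at Q on the released structure — sum the simple-span end rotations:
  span PQ: point load 26 at a = 4.4: Pab(L + a)/(6LEI) = 176.2/EI
  span PQ: triangular load, peak 16: w₀L³/(45EI) = 473.2/EI
  span QR: point load 50 at a = 1.42: Pab(L + b)/(6LEI) = 67.03/EI
  relative rotation θ_0 = (649.4 + 67.03)/EI = 716.5/EI
A unit hogging moment at Q produces rotation L₁/(3EI) + L₂/(3EI) = 5.25/EI.
Slope continuity at Q: θ_0 = M_Q·5.25/EI, so M_Q = 716.5/5.25 = 136.5 kip·ft (hogging).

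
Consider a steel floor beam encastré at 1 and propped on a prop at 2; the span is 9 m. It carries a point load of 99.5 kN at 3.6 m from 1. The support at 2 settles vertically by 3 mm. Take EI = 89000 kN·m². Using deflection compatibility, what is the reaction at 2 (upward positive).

Choose R_2 as the redundant. The primary structure is the cantilever fixed at 1.
Downward deflection at the released point 2 due to the loads:
  point load 99.5 at a = 3.6: Pa²(3L − a)/(6EI) = 5029/EI
Flexibility coefficient — unit upward force at 2: δ_{22} = L³/(3EI) = 243/EI.
With EI = 89000 kN·m²: δ_0 = 0.056507 m and δ_{22} = 0.00273 m/kN.
Compatibility — the beam at 2 must follow the support down by 0.003 m: δ_0 − R_2·δ_{22} = 0.003, so R_2 = (0.056507 − 0.003)/0.00273 = 19.6 kN.

R_2 = 19.6 kN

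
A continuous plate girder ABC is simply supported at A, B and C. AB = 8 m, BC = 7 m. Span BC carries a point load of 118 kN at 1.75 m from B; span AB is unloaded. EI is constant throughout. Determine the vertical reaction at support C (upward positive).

R_C = 20.47 kN

Take M_B as the redundant. Released structure: two simple spans AB and BC with a hinge at B.
Rotations at B on the released spans (each span's end-slope, ×1/EI):
  span BC: point load 118 at a = 1.75: Pab(L + b)/(6LEI) = 316.2/EI
  relative rotation θ_0 = (0 + 316.2)/EI = 316.2/EI
A unit hogging moment at B produces rotation L₁/(3EI) + L₂/(3EI) = 5/EI.
Compatibility: M_B·(L₁+L₂)/(3EI) = θ_0, giving M_B = 63.24 kN·m (hogging).
Span BC, ΣM about C: R_B^{BC}·7 = 619.5 + 63.24, so R_B^{BC} = 97.53 kN and R_C = 118 − 97.53 = 20.47 kN.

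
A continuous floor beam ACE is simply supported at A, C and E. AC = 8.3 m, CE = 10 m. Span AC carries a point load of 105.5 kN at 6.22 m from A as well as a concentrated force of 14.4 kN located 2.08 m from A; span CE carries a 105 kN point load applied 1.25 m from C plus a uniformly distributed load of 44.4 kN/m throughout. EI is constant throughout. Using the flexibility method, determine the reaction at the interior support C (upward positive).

R_C = 492.2 kN

Take M_C as the redundant. Released structure: two simple spans AC and CE with a hinge at C.
Rotations at C on the released spans (each span's end-slope, ×1/EI):
  span AC: point load 105.5 at a = 6.22: Pab(L + a)/(6LEI) = 398/EI
  span AC: point load 14.4 at a = 2.08: Pab(L + a)/(6LEI) = 38.83/EI
  span CE: point load 105 at a = 1.25: Pab(L + b)/(6LEI) = 358.9/EI
  span CE: UDL 44.4: wL³/(24EI) = 1850/EI
  relative rotation θ_0 = (436.8 + 2209)/EI = 2646/EI
A unit hogging moment at C produces rotation L₁/(3EI) + L₂/(3EI) = 6.1/EI.
Slope continuity at C: θ_0 = M_C·6.1/EI, so M_C = 2646/6.1 = 433.7 kN·m (hogging).
Span AC, ΣM about A with M_C applied at C: R_C^{AC}·8.3 = 686.2 + 433.7, so R_C^{AC} = 134.9 kN and R_A = 119.9 − 134.9 = -15.03 kN.
Span CE, ΣM about E: R_C^{CE}·10 = 3139 + 433.7, so R_C^{CE} = 357.2 kN and R_E = 549 − 357.2 = 191.8 kN.
R_C = 134.9 + 357.2 = 492.2 kN.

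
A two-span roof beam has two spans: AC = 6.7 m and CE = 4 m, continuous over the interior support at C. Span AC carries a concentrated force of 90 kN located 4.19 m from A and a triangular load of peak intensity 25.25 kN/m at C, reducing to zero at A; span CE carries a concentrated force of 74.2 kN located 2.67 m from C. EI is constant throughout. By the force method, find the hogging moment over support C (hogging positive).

Release continuity at C by inserting a hinge; the redundant is the internal moment M_C. The primary structure is two simply-supported spans AC and CE.
End slopes at the hinge C, treating each span as simply supported:
  span AC: point load 90 at a = 4.19: Pab(L + a)/(6LEI) = 256.4/EI
  span AC: triangular load, peak 25.25: w₀L³/(45EI) = 168.8/EI
  span CE: point load 74.2 at a = 2.67: Pab(L + b)/(6LEI) = 58.52/EI
  relative rotation θ_0 = (425.2 + 58.52)/EI = 483.7/EI
A unit hogging moment at C produces rotation L₁/(3EI) + L₂/(3EI) = 3.567/EI.
Slope continuity at C: θ_0 = M_C·3.567/EI, so M_C = 483.7/3.567 = 135.6 kN·m (hogging).

M_C = 135.6 kN·m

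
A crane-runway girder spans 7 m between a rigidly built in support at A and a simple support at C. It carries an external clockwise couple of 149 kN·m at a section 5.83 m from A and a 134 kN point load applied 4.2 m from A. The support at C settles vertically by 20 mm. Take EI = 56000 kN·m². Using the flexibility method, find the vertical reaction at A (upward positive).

R_A = 54.87 kN

Take the reaction at C as the redundant and release it; the primary structure is a cantilever fixed at A.
Primary-structure tip deflection at C by superposition:
  clockwise couple 149 at a = 5.83: M₀a(2L − a)/(2EI) = 3549/EI
  point load 134 at a = 4.2: Pa²(3L − a)/(6EI) = 6619/EI
  δ_0 = 10167/EI
Flexibility coefficient — unit upward force at C: δ_{CC} = L³/(3EI) = 114.3/EI.
With EI = 56000 kN·m²: δ_0 = 0.18155 m and δ_{CC} = 0.002042 m/kN.
Compatibility — the beam at C must follow the support down by 0.02 m: δ_0 − R_C·δ_{CC} = 0.02, so R_C = (0.18155 − 0.02)/0.002042 = 79.13 kN.
Vertical equilibrium: R_A = ΣP − R_C = 134 − 79.13 = 54.87 kN.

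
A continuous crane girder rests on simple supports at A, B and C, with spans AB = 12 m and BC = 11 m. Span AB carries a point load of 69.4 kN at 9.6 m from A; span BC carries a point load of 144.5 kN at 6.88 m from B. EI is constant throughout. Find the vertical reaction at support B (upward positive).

R_B = 141.9 kN

Release continuity at B by inserting a hinge; the redundant is the internal moment M_B. The primary structure is two simply-supported spans AB and BC.
Discontinuity in slope at B on the released structure — sum the simple-span end rotations:
  span AB: point load 69.4 at a = 9.6: Pab(L + a)/(6LEI) = 479.7/EI
  span BC: point load 144.5 at a = 6.88: Pab(L + b)/(6LEI) = 938.3/EI
  relative rotation θ_0 = (479.7 + 938.3)/EI = 1418/EI
A unit hogging moment at B produces rotation L₁/(3EI) + L₂/(3EI) = 7.667/EI.
Slope continuity at B: θ_0 = M_B·7.667/EI, so M_B = 1418/7.667 = 185 kN·m (hogging).
Span AB, ΣM about A with M_B applied at B: R_B^{AB}·12 = 666.2 + 185, so R_B^{AB} = 70.93 kN and R_A = 69.4 − 70.93 = -1.533 kN.
Span BC, ΣM about C: R_B^{BC}·11 = 595.3 + 185, so R_B^{BC} = 70.94 kN and R_C = 144.5 − 70.94 = 73.56 kN.
R_B = 70.93 + 70.94 = 141.9 kN.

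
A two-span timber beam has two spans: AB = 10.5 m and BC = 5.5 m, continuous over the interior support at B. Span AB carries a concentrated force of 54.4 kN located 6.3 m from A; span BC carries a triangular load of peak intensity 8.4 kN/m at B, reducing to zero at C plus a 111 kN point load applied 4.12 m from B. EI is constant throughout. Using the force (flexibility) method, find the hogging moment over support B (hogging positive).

Insert a hinge at B; M_B is the redundant, and each span becomes simply supported.
Rotations at B on the released spans (each span's end-slope, ×1/EI):
  span AB: point load 54.4 at a = 6.3: Pab(L + a)/(6LEI) = 383.8/EI
  span BC: triangular load, peak 8.4: w₀L³/(45EI) = 31.06/EI
  span BC: point load 111 at a = 4.12: Pab(L + b)/(6LEI) = 131.6/EI
  relative rotation θ_0 = (383.8 + 162.6)/EI = 546.5/EI
A unit hogging moment at B produces rotation L₁/(3EI) + L₂/(3EI) = 5.333/EI.
Slope continuity at B: θ_0 = M_B·5.333/EI, so M_B = 546.5/5.333 = 102.5 kN·m (hogging).

M_B = 102.5 kN·m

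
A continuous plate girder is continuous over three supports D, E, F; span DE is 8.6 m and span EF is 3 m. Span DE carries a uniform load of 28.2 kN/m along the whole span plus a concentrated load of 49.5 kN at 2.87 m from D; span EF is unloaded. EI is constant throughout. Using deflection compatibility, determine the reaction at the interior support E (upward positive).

R_E = 245.7 kN

Release continuity at E by inserting a hinge; the redundant is the internal moment M_E. The primary structure is two simply-supported spans DE and EF.
End slopes at the hinge E, treating each span as simply supported:
  span DE: UDL 28.2: wL³/(24EI) = 747.4/EI
  span DE: point load 49.5 at a = 2.87: Pab(L + a)/(6LEI) = 180.9/EI
  relative rotation θ_0 = (928.3 + 0)/EI = 928.3/EI
A unit hogging moment at E produces rotation L₁/(3EI) + L₂/(3EI) = 3.867/EI.
Compatibility: M_E·(L₁+L₂)/(3EI) = θ_0, giving M_E = 240.1 kN·m (hogging).
Span DE, ΣM about D with M_E applied at E: R_E^{DE}·8.6 = 1185 + 240.1, so R_E^{DE} = 165.7 kN and R_D = 292 − 165.7 = 126.3 kN.
Span EF, ΣM about F: R_E^{EF}·3 = 0 + 240.1, so R_E^{EF} = 80.03 kN and R_F = 0 − 80.03 = -80.03 kN.
R_E = 165.7 + 80.03 = 245.7 kN.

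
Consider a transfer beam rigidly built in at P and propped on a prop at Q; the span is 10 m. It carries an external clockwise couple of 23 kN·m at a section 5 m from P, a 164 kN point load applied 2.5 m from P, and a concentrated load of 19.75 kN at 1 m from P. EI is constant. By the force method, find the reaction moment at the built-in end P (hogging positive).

M_P = 283.1 kN·m

Choose R_Q as the redundant. The primary structure is the cantilever fixed at P.
Deflection at Q on the released cantilever, summing each load's contribution:
  clockwise couple 23 at a = 5: M₀a(2L − a)/(2EI) = 862.5/EI
  point load 164 at a = 2.5: Pa²(3L − a)/(6EI) = 4698/EI
  point load 19.75 at a = 1: Pa²(3L − a)/(6EI) = 95.46/EI
  δ_0 = 5656/EI
Tip deflection under a unit load at Q: L³/(3EI) = 333.3/EI.
Compatibility at Q: δ_0 − R_Q·δ_{QQ} = 0, so R_Q = 5656/333.3 = 16.97 kN.
Moment equilibrium about P: M_P = Σ(load moments about P) − R_Q·L = 452.8 − 16.97×10 = 283.1 kN·m.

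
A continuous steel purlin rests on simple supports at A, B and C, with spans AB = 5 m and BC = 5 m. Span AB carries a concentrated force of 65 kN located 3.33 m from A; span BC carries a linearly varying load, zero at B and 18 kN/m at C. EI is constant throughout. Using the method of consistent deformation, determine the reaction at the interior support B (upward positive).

Release continuity at B by inserting a hinge; the redundant is the internal moment M_B. The primary structure is two simply-supported spans AB and BC.
End slopes at the hinge B, treating each span as simply supported:
  span AB: point load 65 at a = 3.33: Pab(L + a)/(6LEI) = 100.4/EI
  span BC: triangular load, peak 18: 7w₀L³/(360EI) = 43.75/EI
  relative rotation θ_0 = (100.4 + 43.75)/EI = 144.1/EI
A unit hogging moment at B produces rotation L₁/(3EI) + L₂/(3EI) = 3.333/EI.
Compatibility: M_B·(L₁+L₂)/(3EI) = θ_0, giving M_B = 43.24 kN·m (hogging).
Span AB, ΣM about A with M_B applied at B: R_B^{AB}·5 = 216.4 + 43.24, so R_B^{AB} = 51.94 kN and R_A = 65 − 51.94 = 13.06 kN.
Span BC, ΣM about C: R_B^{BC}·5 = 75 + 43.24, so R_B^{BC} = 23.65 kN and R_C = 45 − 23.65 = 21.35 kN.
R_B = 51.94 + 23.65 = 75.58 kN.

R_B = 75.58 kN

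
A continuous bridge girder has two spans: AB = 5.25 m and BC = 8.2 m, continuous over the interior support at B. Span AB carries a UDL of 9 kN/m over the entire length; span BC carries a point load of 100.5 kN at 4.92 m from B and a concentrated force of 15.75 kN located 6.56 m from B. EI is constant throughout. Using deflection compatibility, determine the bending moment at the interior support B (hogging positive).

Insert a hinge at B; M_B is the redundant, and each span becomes simply supported.
End slopes at the hinge B, treating each span as simply supported:
  span AB: UDL 9: wL³/(24EI) = 54.26/EI
  span BC: point load 100.5 at a = 4.92: Pab(L + b)/(6LEI) = 378.4/EI
  span BC: point load 15.75 at a = 6.56: Pab(L + b)/(6LEI) = 33.89/EI
  relative rotation θ_0 = (54.26 + 412.3)/EI = 466.6/EI
A unit hogging moment at B produces rotation L₁/(3EI) + L₂/(3EI) = 4.483/EI.
Slope continuity at B: θ_0 = M_B·4.483/EI, so M_B = 466.6/4.483 = 104.1 kN·m (hogging).

M_B = 104.1 kN·m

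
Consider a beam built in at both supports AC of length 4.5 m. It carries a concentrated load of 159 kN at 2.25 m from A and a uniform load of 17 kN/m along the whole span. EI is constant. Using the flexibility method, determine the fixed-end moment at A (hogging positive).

M_A = 118.1 kN·m

Take the two fixed-end moments M_A, M_C as redundants; the released structure is the simple span AC.
End rotations of the released simple span under the applied load (×1/EI):
  at A: point load 159 at a = 2.25: Pab(L + b)/(6LEI) = 201.2/EI
  at C: point load 159 at a = 2.25: Pab(L + a)/(6LEI) = 201.2/EI
  at A: UDL 17: wL³/(24EI) = 64.55/EI
  at C: UDL 17: wL³/(24EI) = 64.55/EI
  θ_A0 = 265.8/EI,  θ_C0 = 265.8/EI
Flexibility coefficients: a unit moment at one end gives L/(3EI) there and L/(6EI) at the far end, so f₁₁ = f₂₂ = 1.5/EI and f₁₂ = f₂₁ = 0.75/EI.
Compatibility — zero rotation at each built-in end:
  1.5 M_A + 0.75 M_C = 265.8
  0.75 M_A + 1.5 M_C = 265.8
Solving the pair gives M_A = 118.1 kN·m and M_C = 118.1 kN·m (hogging).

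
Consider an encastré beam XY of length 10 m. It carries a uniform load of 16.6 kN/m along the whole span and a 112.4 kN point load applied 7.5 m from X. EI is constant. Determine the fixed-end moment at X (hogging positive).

M_X = 191 kN·m

Release both end moments; the primary structure is a simply-supported span XY with redundants M_X and M_Y.
On the primary (simply-supported) span, the end slopes from the loading are:
  at X: UDL 16.6: wL³/(24EI) = 691.7/EI
  at Y: UDL 16.6: wL³/(24EI) = 691.7/EI
  at X: point load 112.4 at a = 7.5: Pab(L + b)/(6LEI) = 439.1/EI
  at Y: point load 112.4 at a = 7.5: Pab(L + a)/(6LEI) = 614.7/EI
  θ_X0 = 1131/EI,  θ_Y0 = 1306/EI
Flexibility coefficients: a unit moment at one end gives L/(3EI) there and L/(6EI) at the far end, so f₁₁ = f₂₂ = 3.333/EI and f₁₂ = f₂₁ = 1.667/EI.
Compatibility — zero rotation at each built-in end:
  3.333 M_X + 1.667 M_Y = 1131
  1.667 M_X + 3.333 M_Y = 1306
Solving the pair gives M_X = 191 kN·m and M_Y = 296.4 kN·m (hogging).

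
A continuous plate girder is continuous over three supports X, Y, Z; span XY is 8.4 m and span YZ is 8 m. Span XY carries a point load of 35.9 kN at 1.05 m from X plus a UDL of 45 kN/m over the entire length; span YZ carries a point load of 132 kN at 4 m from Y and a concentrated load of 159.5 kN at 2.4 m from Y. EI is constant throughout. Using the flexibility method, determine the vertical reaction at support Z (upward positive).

R_Z = 61.29 kN

Take M_Y as the redundant. Released structure: two simple spans XY and YZ with a hinge at Y.
Discontinuity in slope at Y on the released structure — sum the simple-span end rotations:
  span XY: point load 35.9 at a = 1.05: Pab(L + a)/(6LEI) = 51.95/EI
  span XY: UDL 45: wL³/(24EI) = 1111/EI
  span YZ: point load 132 at a = 4: Pab(L + b)/(6LEI) = 528/EI
  span YZ: point load 159.5 at a = 2.4: Pab(L + b)/(6LEI) = 607.4/EI
  relative rotation θ_0 = (1163 + 1135)/EI = 2299/EI
A unit hogging moment at Y produces rotation L₁/(3EI) + L₂/(3EI) = 5.467/EI.
Slope continuity at Y: θ_0 = M_Y·5.467/EI, so M_Y = 2299/5.467 = 420.5 kN·m (hogging).
Span YZ, ΣM about Z: R_Y^{YZ}·8 = 1421 + 420.5, so R_Y^{YZ} = 230.2 kN and R_Z = 291.5 − 230.2 = 61.29 kN.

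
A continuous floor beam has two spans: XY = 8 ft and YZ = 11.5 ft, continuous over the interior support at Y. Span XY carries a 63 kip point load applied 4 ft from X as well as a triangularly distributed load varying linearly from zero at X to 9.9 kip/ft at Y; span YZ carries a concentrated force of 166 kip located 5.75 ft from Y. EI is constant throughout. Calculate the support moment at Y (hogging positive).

M_Y = 267.2 kip·ft

Insert a hinge at Y; M_Y is the redundant, and each span becomes simply supported.
Discontinuity in slope at Y on the released structure — sum the simple-span end rotations:
  span XY: point load 63 at a = 4: Pab(L + a)/(6LEI) = 252/EI
  span XY: triangular load, peak 9.9: w₀L³/(45EI) = 112.6/EI
  span YZ: point load 166 at a = 5.75: Pab(L + b)/(6LEI) = 1372/EI
  relative rotation θ_0 = (364.6 + 1372)/EI = 1737/EI
A unit hogging moment at Y produces rotation L₁/(3EI) + L₂/(3EI) = 6.5/EI.
Slope continuity at Y: θ_0 = M_Y·6.5/EI, so M_Y = 1737/6.5 = 267.2 kip·ft (hogging).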